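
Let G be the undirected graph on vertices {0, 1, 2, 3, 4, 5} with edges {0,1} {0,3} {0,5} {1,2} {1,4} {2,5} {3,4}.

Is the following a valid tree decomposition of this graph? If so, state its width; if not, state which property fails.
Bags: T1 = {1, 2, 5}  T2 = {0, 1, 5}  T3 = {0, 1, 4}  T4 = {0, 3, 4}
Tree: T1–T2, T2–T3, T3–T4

Vertex coverage: the bags together contain {0, 1, 2, 3, 4, 5}, the full vertex set. Edge coverage: each edge of G has both endpoints in at least one bag. Running intersection: for every vertex, the bags containing it form a connected subtree. All three properties hold, so this is a valid tree decomposition of width max|bag| − 1 = 2, and hence tw(G) ≤ 2.

Yes; width 2.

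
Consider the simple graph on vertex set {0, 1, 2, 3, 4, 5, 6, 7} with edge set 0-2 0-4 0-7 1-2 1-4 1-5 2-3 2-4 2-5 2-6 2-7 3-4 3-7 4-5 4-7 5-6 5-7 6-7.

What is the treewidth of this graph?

A width-3 tree decomposition is:
Bags: B1 = {1, 2, 4, 5}  B2 = {2, 4, 5, 7}  B3 = {0, 2, 4, 7}  B4 = {2, 5, 6, 7}  B5 = {2, 3, 4, 7}
Tree: B1–B2, B2–B3, B2–B4, B2–B5
The largest bag has 4 vertices, giving width 3; this decomposition certifies tw(G) ≤ 3. On the other hand G contains the 4-clique {1, 2, 4, 5}. A clique must lie in a single bag of any decomposition, so no decomposition can have width below 3. Hence tw(G) = 3 exactly.

3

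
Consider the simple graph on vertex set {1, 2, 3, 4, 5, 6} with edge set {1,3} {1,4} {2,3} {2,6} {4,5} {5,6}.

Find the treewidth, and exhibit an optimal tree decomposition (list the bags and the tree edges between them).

Treewidth 2.
Bags: B1 = {1, 3, 4}  B2 = {2, 3, 4}  B3 = {2, 4, 6}  B4 = {4, 5, 6}
Tree: B1–B2, B2–B3, B3–B4

The largest bag has 3 vertices, giving width 2; this decomposition certifies tw(G) ≤ 2. Since 4–1–3–2–6–5–4 is a cycle in G, G is not acyclic. Forests are exactly the graphs of treewidth ≤ 1, so tw(G) ≥ 2. The upper and lower bounds meet at 2, so that is the treewidth.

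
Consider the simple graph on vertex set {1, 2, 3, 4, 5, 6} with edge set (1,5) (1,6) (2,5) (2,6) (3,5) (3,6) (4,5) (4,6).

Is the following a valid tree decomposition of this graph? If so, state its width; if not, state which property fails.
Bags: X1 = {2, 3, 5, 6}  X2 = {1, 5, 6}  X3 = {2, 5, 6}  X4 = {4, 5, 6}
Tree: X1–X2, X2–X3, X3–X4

A tree decomposition must satisfy three properties: every vertex lies in some bag; for every edge, both endpoints lie together in some bag; and for every vertex, the bags containing it form a connected subtree. Here bags containing vertex 2 are not connected in the tree, so the decomposition is invalid.

No — bags containing vertex 2 are not connected in the tree.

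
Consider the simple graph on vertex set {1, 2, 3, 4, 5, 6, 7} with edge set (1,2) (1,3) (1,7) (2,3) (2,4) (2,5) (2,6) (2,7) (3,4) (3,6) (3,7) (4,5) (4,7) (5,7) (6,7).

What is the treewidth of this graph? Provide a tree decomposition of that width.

Every bag has size at most 4, so the width is 4 − 1 = 3 and tw(G) ≤ 3. On the other hand G contains the 4-clique {1, 2, 3, 7}. A clique must lie in a single bag of any decomposition, so no decomposition can have width below 3. Therefore the treewidth is 3.

Treewidth 3.
One optimal decomposition is:
Bags: B1 = {2, 3, 4, 7}  B2 = {2, 3, 6, 7}  B3 = {1, 2, 3, 7}  B4 = {2, 4, 5, 7}
Tree: B1–B2, B2–B3, B1–B4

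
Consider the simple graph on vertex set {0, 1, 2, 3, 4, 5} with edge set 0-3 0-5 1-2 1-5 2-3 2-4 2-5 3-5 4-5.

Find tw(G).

A width-2 tree decomposition is:
Bags: B1 = {2, 3, 5}  B2 = {0, 3, 5}  B3 = {2, 4, 5}  B4 = {1, 2, 5}
Tree: B1–B2, B1–B3, B1–B4
Each bag holds 3 vertices, so the decomposition has width 2, which upper-bounds the treewidth. Conversely, {0, 3, 5} is a clique of size 3, and the vertices of any clique must share a bag in every tree decomposition; so some bag has ≥ 3 vertices and tw(G) ≥ 2. Hence tw(G) = 2 exactly.

2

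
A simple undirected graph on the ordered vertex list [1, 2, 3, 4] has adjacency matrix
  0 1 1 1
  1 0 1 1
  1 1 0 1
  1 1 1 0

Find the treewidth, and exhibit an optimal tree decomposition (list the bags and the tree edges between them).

Treewidth 3.
One optimal decomposition is:
Bags: B1 = {1, 2, 3, 4}
Tree: (single bag)

A single bag containing all 4 vertices is trivially a valid decomposition of width 3. For the lower bound, the 4 vertices {1, 2, 3, 4} are pairwise adjacent, and any tree decomposition puts a clique entirely inside one bag — forcing width ≥ 3. The upper and lower bounds meet at 3, so that is the treewidth.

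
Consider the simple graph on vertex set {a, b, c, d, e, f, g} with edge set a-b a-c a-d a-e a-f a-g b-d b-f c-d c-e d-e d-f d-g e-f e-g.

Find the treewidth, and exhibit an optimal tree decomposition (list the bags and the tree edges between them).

Every bag has size at most 4, so the width is 4 − 1 = 3 and tw(G) ≤ 3. On the other hand G contains the 4-clique {a, d, e, g}. A clique must lie in a single bag of any decomposition, so no decomposition can have width below 3. Hence tw(G) = 3 exactly.

Treewidth 3.
One optimal decomposition is:
Bags: B1 = {a, d, e, g}  B2 = {a, d, e, f}  B3 = {a, c, d, e}  B4 = {a, b, d, f}
Tree: B1–B2, B1–B3, B2–B4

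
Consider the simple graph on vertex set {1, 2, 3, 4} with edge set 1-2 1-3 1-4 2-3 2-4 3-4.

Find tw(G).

A width-3 tree decomposition is:
Bags: B1 = {1, 2, 3, 4}
Tree: (single bag)
A single bag containing all 4 vertices is trivially a valid decomposition of width 3. For the lower bound, the 4 vertices {1, 2, 3, 4} are pairwise adjacent, and any tree decomposition puts a clique entirely inside one bag — forcing width ≥ 3. The upper and lower bounds meet at 3, so that is the treewidth.

3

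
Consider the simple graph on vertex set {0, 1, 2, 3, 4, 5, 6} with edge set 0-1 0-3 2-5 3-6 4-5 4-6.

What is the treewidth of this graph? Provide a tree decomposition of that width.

Treewidth 1.
One such decomposition:
Bags: B1 = {0, 1}  B2 = {0, 3}  B3 = {3, 6}  B4 = {4, 6}  B5 = {4, 5}  B6 = {2, 5}
Tree: B1–B2, B2–B3, B3–B4, B4–B5, B5–B6

Every bag has size at most 2, so the width is 2 − 1 = 1 and tw(G) ≤ 1. Any graph with an edge has treewidth ≥ 1, and G has the edge 1–0. Combining the bounds, tw(G) = 1.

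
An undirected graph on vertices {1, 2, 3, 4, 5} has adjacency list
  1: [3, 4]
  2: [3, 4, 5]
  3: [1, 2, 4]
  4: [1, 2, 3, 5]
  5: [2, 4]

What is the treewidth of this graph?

A width-2 tree decomposition is:
Bags: B1 = {2, 3, 4}  B2 = {1, 3, 4}  B3 = {2, 4, 5}
Tree: B1–B2, B1–B3
The largest bag has 3 vertices, giving width 2; this decomposition certifies tw(G) ≤ 2. Conversely, {1, 3, 4} is a clique of size 3, and the vertices of any clique must share a bag in every tree decomposition; so some bag has ≥ 3 vertices and tw(G) ≥ 2. The upper and lower bounds meet at 2, so that is the treewidth.

2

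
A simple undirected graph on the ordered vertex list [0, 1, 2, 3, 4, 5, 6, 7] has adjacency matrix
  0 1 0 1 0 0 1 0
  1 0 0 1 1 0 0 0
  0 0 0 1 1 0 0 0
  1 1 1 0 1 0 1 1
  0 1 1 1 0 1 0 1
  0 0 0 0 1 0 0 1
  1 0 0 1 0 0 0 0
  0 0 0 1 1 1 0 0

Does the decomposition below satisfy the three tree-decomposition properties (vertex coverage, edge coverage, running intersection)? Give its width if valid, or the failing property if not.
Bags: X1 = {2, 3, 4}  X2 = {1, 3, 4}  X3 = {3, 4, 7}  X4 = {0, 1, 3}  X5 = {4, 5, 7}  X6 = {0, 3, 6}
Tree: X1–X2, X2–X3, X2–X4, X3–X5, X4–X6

Yes; width 2.

Checking the three conditions: (i) the bags cover all of {0, 1, 2, 3, 4, 5, 6, 7}; (ii) for each edge, some bag contains both endpoints; (iii) the bags containing any fixed vertex form a subtree. All hold, so the decomposition is valid with width 3 − 1 = 2.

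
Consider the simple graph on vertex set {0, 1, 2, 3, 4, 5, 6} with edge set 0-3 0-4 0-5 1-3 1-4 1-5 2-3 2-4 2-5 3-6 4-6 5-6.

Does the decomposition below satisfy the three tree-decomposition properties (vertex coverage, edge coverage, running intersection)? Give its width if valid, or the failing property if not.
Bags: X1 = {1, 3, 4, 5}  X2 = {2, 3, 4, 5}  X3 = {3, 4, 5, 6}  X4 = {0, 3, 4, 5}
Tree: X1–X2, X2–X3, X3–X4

Every vertex of G appears in some bag (union = {0, 1, 2, 3, 4, 5, 6}); every edge is covered by a bag; and for each vertex v the set of bags containing v is connected in the bag tree. The decomposition is therefore valid. The largest bag has 4 vertices, so the width is 3.

Yes; width 3.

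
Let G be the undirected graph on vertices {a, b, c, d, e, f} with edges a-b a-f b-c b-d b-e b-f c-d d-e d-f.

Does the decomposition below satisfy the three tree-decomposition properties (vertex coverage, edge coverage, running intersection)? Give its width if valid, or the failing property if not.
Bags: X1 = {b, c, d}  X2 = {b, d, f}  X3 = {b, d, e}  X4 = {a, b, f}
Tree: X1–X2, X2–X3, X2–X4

Every vertex of G appears in some bag (union = {a, b, c, d, e, f}); every edge is covered by a bag; and for each vertex v the set of bags containing v is connected in the bag tree. The decomposition is therefore valid. The largest bag has 3 vertices, so the width is 2.

Yes; width 2.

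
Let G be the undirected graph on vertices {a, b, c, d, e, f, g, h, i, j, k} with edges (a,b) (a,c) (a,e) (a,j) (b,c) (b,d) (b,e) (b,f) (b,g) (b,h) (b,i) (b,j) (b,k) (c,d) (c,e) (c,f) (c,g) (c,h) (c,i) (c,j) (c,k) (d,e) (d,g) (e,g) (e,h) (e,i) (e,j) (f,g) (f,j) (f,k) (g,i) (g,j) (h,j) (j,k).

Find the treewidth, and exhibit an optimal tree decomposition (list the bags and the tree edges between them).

The largest bag has 5 vertices, giving width 4; this decomposition certifies tw(G) ≤ 4. On the other hand G contains the 5-clique {b, c, d, e, g}. A clique must lie in a single bag of any decomposition, so no decomposition can have width below 4. Combining the bounds, tw(G) = 4.

Treewidth 4.
One such decomposition:
Bags: B1 = {b, c, f, g, j}  B2 = {b, c, e, g, j}  B3 = {b, c, e, h, j}  B4 = {b, c, f, j, k}  B5 = {b, c, d, e, g}  B6 = {b, c, e, g, i}  B7 = {a, b, c, e, j}
Tree: B1–B2, B2–B3, B1–B4, B2–B5, B2–B6, B2–B7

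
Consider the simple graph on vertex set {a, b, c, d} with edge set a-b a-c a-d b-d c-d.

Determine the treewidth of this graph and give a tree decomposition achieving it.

Each bag holds 3 vertices, so the decomposition has width 2, which upper-bounds the treewidth. For the lower bound, the 3 vertices {a, c, d} are pairwise adjacent, and any tree decomposition puts a clique entirely inside one bag — forcing width ≥ 2. The upper and lower bounds meet at 2, so that is the treewidth.

Treewidth 2.
One such decomposition:
Bags: B1 = {a, b, d}  B2 = {a, c, d}
Tree: B1–B2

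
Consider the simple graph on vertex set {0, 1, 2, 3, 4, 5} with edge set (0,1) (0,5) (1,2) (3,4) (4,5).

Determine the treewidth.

1

A width-1 tree decomposition is:
Bags: B1 = {3, 4}  B2 = {4, 5}  B3 = {0, 5}  B4 = {0, 1}  B5 = {1, 2}
Tree: B1–B2, B2–B3, B3–B4, B4–B5
Each bag holds 2 vertices, so the decomposition has width 1, which upper-bounds the treewidth. G has an edge, so its treewidth is at least 1. Hence tw(G) = 1 exactly.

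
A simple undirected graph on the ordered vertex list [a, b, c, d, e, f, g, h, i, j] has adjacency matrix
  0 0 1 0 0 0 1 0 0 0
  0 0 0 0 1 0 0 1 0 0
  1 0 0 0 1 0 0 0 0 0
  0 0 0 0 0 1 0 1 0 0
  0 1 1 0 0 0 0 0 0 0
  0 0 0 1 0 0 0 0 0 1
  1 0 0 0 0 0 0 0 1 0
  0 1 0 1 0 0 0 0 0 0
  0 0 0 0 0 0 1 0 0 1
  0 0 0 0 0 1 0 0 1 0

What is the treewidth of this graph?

A width-2 tree decomposition is:
Bags: B1 = {b, c, e}  B2 = {b, c, h}  B3 = {c, d, h}  B4 = {c, d, f}  B5 = {c, f, j}  B6 = {c, i, j}  B7 = {c, g, i}  B8 = {a, c, g}
Tree: B1–B2, B2–B3, B3–B4, B4–B5, B5–B6, B6–B7, B7–B8
The largest bag has 3 vertices, giving width 2; this decomposition certifies tw(G) ≤ 2. Since c–e–b–h–d–f–j–i–g–a–c is a cycle in G, G is not acyclic. Forests are exactly the graphs of treewidth ≤ 1, so tw(G) ≥ 2. Hence tw(G) = 2 exactly.

2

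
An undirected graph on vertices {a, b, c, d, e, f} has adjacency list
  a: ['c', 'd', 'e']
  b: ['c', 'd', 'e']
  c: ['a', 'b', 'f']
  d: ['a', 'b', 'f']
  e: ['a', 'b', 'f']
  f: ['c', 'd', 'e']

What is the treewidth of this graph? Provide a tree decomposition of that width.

The largest bag has 4 vertices, giving width 3; this decomposition certifies tw(G) ≤ 3. For the lower bound: the 4 vertex sets {d,f}, {b,e}, {c}, {a} are disjoint, each induces a connected subgraph, and every pair is joined by at least one edge of G. Contracting each set to a single vertex therefore yields K_{4} as a minor, and since treewidth is minor-monotone, tw(G) ≥ tw(K_{4}) = 3. Hence tw(G) = 3 exactly.

Treewidth 3.
One such decomposition:
Bags: B1 = {c, d, e, f}  B2 = {b, c, d, e}  B3 = {a, c, d, e}
Tree: B1–B2, B2–B3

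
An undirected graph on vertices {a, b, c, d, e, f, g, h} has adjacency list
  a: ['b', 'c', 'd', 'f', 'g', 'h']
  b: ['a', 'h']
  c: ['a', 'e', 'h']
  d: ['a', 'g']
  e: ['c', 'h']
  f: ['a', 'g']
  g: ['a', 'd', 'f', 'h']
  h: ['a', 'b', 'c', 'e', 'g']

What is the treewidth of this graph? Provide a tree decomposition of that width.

Treewidth 2.
One optimal decomposition is:
Bags: B1 = {a, d, g}  B2 = {a, g, h}  B3 = {a, f, g}  B4 = {a, b, h}  B5 = {a, c, h}  B6 = {c, e, h}
Tree: B1–B2, B1–B3, B2–B4, B2–B5, B5–B6

The largest bag has 3 vertices, giving width 2; this decomposition certifies tw(G) ≤ 2. On the other hand G contains the 3-clique {c, e, h}. A clique must lie in a single bag of any decomposition, so no decomposition can have width below 2. Combining the bounds, tw(G) = 2.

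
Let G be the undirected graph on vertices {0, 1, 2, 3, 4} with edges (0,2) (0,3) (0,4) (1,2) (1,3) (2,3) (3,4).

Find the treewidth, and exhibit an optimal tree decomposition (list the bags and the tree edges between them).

Treewidth 2.
One optimal decomposition is:
Bags: B1 = {0, 3, 4}  B2 = {0, 2, 3}  B3 = {1, 2, 3}
Tree: B1–B2, B2–B3

The largest bag has 3 vertices, giving width 2; this decomposition certifies tw(G) ≤ 2. For the lower bound, the 3 vertices {0, 2, 3} are pairwise adjacent, and any tree decomposition puts a clique entirely inside one bag — forcing width ≥ 2. Hence tw(G) = 2 exactly.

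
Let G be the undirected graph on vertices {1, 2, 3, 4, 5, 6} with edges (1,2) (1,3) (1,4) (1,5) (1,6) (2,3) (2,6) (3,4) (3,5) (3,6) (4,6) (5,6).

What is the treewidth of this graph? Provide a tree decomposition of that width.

Treewidth 3.
Bags: B1 = {1, 3, 4, 6}  B2 = {1, 3, 5, 6}  B3 = {1, 2, 3, 6}
Tree: B1–B2, B1–B3

Each bag holds 4 vertices, so the decomposition has width 3, which upper-bounds the treewidth. Conversely, {1, 2, 3, 6} is a clique of size 4, and the vertices of any clique must share a bag in every tree decomposition; so some bag has ≥ 4 vertices and tw(G) ≥ 3. The upper and lower bounds meet at 3, so that is the treewidth.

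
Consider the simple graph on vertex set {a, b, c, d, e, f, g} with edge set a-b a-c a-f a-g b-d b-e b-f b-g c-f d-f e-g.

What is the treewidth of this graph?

2

A width-2 tree decomposition is:
Bags: B1 = {a, b, f}  B2 = {a, b, g}  B3 = {b, e, g}  B4 = {a, c, f}  B5 = {b, d, f}
Tree: B1–B2, B2–B3, B1–B4, B1–B5
Every bag has size at most 3, so the width is 3 − 1 = 2 and tw(G) ≤ 2. For the lower bound, the 3 vertices {a, c, f} are pairwise adjacent, and any tree decomposition puts a clique entirely inside one bag — forcing width ≥ 2. Combining the bounds, tw(G) = 2.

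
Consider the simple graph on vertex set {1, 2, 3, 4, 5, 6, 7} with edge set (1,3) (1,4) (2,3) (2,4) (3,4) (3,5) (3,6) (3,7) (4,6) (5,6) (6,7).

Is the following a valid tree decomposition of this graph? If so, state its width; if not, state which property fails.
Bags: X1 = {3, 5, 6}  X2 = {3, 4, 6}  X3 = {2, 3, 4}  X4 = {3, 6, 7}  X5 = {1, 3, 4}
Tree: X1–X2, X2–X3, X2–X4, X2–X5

Yes; width 2.

Every vertex of G appears in some bag (union = {1, 2, 3, 4, 5, 6, 7}); every edge is covered by a bag; and for each vertex v the set of bags containing v is connected in the bag tree. The decomposition is therefore valid. The largest bag has 3 vertices, so the width is 2.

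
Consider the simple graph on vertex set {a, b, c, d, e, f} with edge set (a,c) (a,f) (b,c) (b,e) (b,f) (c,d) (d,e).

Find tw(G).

2

A width-2 tree decomposition is:
Bags: B1 = {b, d, e}  B2 = {b, c, d}  B3 = {b, c, f}  B4 = {a, c, f}
Tree: B1–B2, B2–B3, B3–B4
Every bag has size at most 3, so the width is 3 − 1 = 2 and tw(G) ≤ 2. The edges e–d–c–b–e form a cycle, so G is not a tree and its treewidth is at least 2. Hence tw(G) = 2 exactly.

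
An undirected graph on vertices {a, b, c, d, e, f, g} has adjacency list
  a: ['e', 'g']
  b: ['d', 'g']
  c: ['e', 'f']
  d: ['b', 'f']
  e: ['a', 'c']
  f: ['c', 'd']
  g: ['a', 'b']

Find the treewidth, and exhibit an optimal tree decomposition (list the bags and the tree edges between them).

Treewidth 2.
One optimal decomposition is:
Bags: B1 = {a, c, e}  B2 = {a, c, f}  B3 = {a, d, f}  B4 = {a, b, d}  B5 = {a, b, g}
Tree: B1–B2, B2–B3, B3–B4, B4–B5

Every bag has size at most 3, so the width is 3 − 1 = 2 and tw(G) ≤ 2. Since a–e–c–f–d–b–g–a is a cycle in G, G is not acyclic. Forests are exactly the graphs of treewidth ≤ 1, so tw(G) ≥ 2. Combining the bounds, tw(G) = 2.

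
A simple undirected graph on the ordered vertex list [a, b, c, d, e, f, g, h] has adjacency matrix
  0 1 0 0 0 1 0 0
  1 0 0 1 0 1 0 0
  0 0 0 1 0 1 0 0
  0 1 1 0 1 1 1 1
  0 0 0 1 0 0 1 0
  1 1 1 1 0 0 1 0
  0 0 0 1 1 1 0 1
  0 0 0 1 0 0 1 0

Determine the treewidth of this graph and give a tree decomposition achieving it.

Treewidth 2.
Bags: B1 = {d, g, h}  B2 = {d, f, g}  B3 = {d, e, g}  B4 = {c, d, f}  B5 = {b, d, f}  B6 = {a, b, f}
Tree: B1–B2, B1–B3, B2–B4, B2–B5, B5–B6

The largest bag has 3 vertices, giving width 2; this decomposition certifies tw(G) ≤ 2. Conversely, {d, e, g} is a clique of size 3, and the vertices of any clique must share a bag in every tree decomposition; so some bag has ≥ 3 vertices and tw(G) ≥ 2. Hence tw(G) = 2 exactly.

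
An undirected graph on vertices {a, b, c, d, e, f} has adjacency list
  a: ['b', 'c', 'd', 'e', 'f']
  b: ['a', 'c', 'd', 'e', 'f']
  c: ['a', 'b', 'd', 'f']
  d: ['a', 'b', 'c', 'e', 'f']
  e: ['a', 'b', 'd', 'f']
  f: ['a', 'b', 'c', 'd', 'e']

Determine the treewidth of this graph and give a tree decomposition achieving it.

Treewidth 4.
Bags: B1 = {a, b, c, d, f}  B2 = {a, b, d, e, f}
Tree: B1–B2

Each bag holds 5 vertices, so the decomposition has width 4, which upper-bounds the treewidth. For the lower bound, the 5 vertices {a, b, d, e, f} are pairwise adjacent, and any tree decomposition puts a clique entirely inside one bag — forcing width ≥ 4. Combining the bounds, tw(G) = 4.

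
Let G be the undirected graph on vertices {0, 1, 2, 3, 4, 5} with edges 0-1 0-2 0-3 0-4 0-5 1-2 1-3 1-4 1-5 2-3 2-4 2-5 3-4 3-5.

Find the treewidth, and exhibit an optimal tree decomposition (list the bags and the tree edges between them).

Every bag has size at most 5, so the width is 5 − 1 = 4 and tw(G) ≤ 4. On the other hand G contains the 5-clique {0, 1, 2, 3, 4}. A clique must lie in a single bag of any decomposition, so no decomposition can have width below 4. The upper and lower bounds meet at 4, so that is the treewidth.

Treewidth 4.
One optimal decomposition is:
Bags: B1 = {0, 1, 2, 3, 5}  B2 = {0, 1, 2, 3, 4}
Tree: B1–B2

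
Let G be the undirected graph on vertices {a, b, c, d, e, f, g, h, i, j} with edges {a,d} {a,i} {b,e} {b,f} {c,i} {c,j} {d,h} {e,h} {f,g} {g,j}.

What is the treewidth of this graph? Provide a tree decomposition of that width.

Treewidth 2.
One optimal decomposition is:
Bags: B1 = {c, i, j}  B2 = {a, i, j}  B3 = {a, d, j}  B4 = {d, h, j}  B5 = {e, h, j}  B6 = {b, e, j}  B7 = {b, f, j}  B8 = {f, g, j}
Tree: B1–B2, B2–B3, B3–B4, B4–B5, B5–B6, B6–B7, B7–B8

Every bag has size at most 3, so the width is 3 − 1 = 2 and tw(G) ≤ 2. For the lower bound, G contains the cycle j–c–i–a–d–h–e–b–f–g–j, so G is not a forest; only forests have treewidth ≤ 1, hence tw(G) ≥ 2. Hence tw(G) = 2 exactly.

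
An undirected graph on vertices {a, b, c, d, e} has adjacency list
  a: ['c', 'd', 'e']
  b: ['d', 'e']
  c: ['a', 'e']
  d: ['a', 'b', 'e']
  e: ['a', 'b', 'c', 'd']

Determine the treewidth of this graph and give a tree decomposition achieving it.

The largest bag has 3 vertices, giving width 2; this decomposition certifies tw(G) ≤ 2. For the lower bound, the 3 vertices {a, d, e} are pairwise adjacent, and any tree decomposition puts a clique entirely inside one bag — forcing width ≥ 2. The upper and lower bounds meet at 2, so that is the treewidth.

Treewidth 2.
One such decomposition:
Bags: B1 = {a, d, e}  B2 = {b, d, e}  B3 = {a, c, e}
Tree: B1–B2, B1–B3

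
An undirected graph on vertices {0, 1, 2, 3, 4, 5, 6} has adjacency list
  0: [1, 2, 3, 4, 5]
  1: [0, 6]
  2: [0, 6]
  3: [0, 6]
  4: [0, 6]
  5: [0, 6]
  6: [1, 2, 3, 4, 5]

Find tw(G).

2

A width-2 tree decomposition is:
Bags: B1 = {0, 2, 6}  B2 = {0, 5, 6}  B3 = {0, 3, 6}  B4 = {0, 4, 6}  B5 = {0, 1, 6}
Tree: B1–B2, B2–B3, B3–B4, B4–B5
Each bag holds 3 vertices, so the decomposition has width 2, which upper-bounds the treewidth. The edges 0–2–6–5–0 form a cycle, so G is not a tree and its treewidth is at least 2. The upper and lower bounds meet at 2, so that is the treewidth.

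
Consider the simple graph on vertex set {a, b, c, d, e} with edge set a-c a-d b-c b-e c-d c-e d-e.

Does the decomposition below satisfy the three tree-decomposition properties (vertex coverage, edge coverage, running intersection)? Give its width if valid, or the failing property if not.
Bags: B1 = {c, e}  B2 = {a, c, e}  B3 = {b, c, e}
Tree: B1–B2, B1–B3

A tree decomposition must satisfy three properties: every vertex lies in some bag; for every edge, both endpoints lie together in some bag; and for every vertex, the bags containing it form a connected subtree. Here vertex d appears in no bag, so the decomposition is invalid.

No — vertex d appears in no bag.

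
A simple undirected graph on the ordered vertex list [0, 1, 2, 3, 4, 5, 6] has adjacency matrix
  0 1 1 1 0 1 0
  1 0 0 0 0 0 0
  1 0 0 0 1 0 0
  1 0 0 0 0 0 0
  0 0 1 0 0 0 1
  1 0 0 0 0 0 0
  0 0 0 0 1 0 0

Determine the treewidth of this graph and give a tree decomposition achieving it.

The largest bag has 2 vertices, giving width 1; this decomposition certifies tw(G) ≤ 1. G has an edge, so its treewidth is at least 1. Therefore the treewidth is 1.

Treewidth 1.
Bags: B1 = {0, 1}  B2 = {0, 2}  B3 = {2, 4}  B4 = {0, 3}  B5 = {4, 6}  B6 = {0, 5}
Tree: B1–B2, B2–B3, B1–B4, B3–B5, B4–B6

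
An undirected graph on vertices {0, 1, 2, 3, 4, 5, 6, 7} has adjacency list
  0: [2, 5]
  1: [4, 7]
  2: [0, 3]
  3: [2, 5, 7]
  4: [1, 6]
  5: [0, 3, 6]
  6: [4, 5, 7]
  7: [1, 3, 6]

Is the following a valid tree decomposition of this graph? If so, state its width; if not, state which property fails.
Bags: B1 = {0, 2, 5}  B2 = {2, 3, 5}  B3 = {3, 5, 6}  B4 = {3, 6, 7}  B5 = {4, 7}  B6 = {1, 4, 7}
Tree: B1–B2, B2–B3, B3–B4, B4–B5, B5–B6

A tree decomposition must satisfy three properties: every vertex lies in some bag; for every edge, both endpoints lie together in some bag; and for every vertex, the bags containing it form a connected subtree. Here edge (6,4) lies in no bag, so the decomposition is invalid.

No — edge (6,4) lies in no bag.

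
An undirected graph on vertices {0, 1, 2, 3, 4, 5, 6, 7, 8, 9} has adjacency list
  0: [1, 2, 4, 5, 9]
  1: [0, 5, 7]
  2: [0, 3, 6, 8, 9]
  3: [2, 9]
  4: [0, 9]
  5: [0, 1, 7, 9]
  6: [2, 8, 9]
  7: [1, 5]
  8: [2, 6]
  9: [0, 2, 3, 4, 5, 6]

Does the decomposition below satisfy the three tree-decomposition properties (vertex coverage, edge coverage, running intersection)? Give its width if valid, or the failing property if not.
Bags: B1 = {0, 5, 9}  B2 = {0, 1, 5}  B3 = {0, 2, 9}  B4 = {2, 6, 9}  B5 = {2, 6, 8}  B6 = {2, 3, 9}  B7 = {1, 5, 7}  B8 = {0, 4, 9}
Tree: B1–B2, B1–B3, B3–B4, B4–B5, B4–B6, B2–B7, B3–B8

Every vertex of G appears in some bag (union = {0, 1, 2, 3, 4, 5, 6, 7, 8, 9}); every edge is covered by a bag; and for each vertex v the set of bags containing v is connected in the bag tree. The decomposition is therefore valid. The largest bag has 3 vertices, so the width is 2.

Yes; width 2.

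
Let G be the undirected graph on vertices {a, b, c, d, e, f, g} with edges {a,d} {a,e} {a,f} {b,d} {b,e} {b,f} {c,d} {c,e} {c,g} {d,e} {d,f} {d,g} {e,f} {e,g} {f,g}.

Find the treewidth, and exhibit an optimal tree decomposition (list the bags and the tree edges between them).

Treewidth 3.
One such decomposition:
Bags: B1 = {d, e, f, g}  B2 = {b, d, e, f}  B3 = {c, d, e, g}  B4 = {a, d, e, f}
Tree: B1–B2, B1–B3, B2–B4

The largest bag has 4 vertices, giving width 3; this decomposition certifies tw(G) ≤ 3. On the other hand G contains the 4-clique {c, d, e, g}. A clique must lie in a single bag of any decomposition, so no decomposition can have width below 3. Combining the bounds, tw(G) = 3.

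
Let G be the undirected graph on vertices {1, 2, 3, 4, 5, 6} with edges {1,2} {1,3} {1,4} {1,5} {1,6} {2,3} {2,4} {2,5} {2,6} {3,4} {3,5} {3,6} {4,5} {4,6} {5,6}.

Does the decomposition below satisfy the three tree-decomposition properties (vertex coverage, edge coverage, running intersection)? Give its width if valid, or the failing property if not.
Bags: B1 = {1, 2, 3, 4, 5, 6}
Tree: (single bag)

Checking the three conditions: (i) the bags cover all of {1, 2, 3, 4, 5, 6}; (ii) for each edge, some bag contains both endpoints; (iii) the bags containing any fixed vertex form a subtree. All hold, so the decomposition is valid with width 6 − 1 = 5.

Yes; width 5.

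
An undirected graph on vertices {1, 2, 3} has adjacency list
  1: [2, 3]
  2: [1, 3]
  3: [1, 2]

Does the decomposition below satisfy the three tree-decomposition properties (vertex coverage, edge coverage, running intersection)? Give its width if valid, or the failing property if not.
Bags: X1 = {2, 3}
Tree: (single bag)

A tree decomposition must satisfy three properties: every vertex lies in some bag; for every edge, both endpoints lie together in some bag; and for every vertex, the bags containing it form a connected subtree. Here vertex 1 appears in no bag, so the decomposition is invalid.

No — vertex 1 appears in no bag.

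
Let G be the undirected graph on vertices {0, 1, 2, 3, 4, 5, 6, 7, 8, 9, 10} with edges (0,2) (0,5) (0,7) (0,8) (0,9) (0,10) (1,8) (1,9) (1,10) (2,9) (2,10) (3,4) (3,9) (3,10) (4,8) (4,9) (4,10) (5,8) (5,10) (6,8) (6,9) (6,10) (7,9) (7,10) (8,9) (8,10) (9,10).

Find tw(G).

A width-3 tree decomposition is:
Bags: B1 = {0, 5, 8, 10}  B2 = {0, 8, 9, 10}  B3 = {4, 8, 9, 10}  B4 = {0, 7, 9, 10}  B5 = {1, 8, 9, 10}  B6 = {0, 2, 9, 10}  B7 = {3, 4, 9, 10}  B8 = {6, 8, 9, 10}
Tree: B1–B2, B2–B3, B2–B4, B2–B5, B2–B6, B3–B7, B5–B8
The largest bag has 4 vertices, giving width 3; this decomposition certifies tw(G) ≤ 3. Conversely, {0, 8, 9, 10} is a clique of size 4, and the vertices of any clique must share a bag in every tree decomposition; so some bag has ≥ 4 vertices and tw(G) ≥ 3. Combining the bounds, tw(G) = 3.

3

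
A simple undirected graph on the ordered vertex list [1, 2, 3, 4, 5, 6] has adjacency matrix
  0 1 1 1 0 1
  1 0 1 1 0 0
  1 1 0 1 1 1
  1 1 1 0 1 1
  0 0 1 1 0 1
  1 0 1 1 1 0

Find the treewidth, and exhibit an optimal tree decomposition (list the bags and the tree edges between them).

Each bag holds 4 vertices, so the decomposition has width 3, which upper-bounds the treewidth. On the other hand G contains the 4-clique {1, 2, 3, 4}. A clique must lie in a single bag of any decomposition, so no decomposition can have width below 3. Combining the bounds, tw(G) = 3.

Treewidth 3.
One optimal decomposition is:
Bags: B1 = {3, 4, 5, 6}  B2 = {1, 3, 4, 6}  B3 = {1, 2, 3, 4}
Tree: B1–B2, B2–B3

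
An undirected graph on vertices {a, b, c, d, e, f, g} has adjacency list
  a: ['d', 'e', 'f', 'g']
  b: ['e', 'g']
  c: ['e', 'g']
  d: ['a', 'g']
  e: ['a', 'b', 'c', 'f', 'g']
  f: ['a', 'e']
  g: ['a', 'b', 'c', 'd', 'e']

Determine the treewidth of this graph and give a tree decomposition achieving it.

Treewidth 2.
One optimal decomposition is:
Bags: B1 = {b, e, g}  B2 = {a, e, g}  B3 = {a, e, f}  B4 = {a, d, g}  B5 = {c, e, g}
Tree: B1–B2, B2–B3, B2–B4, B1–B5

The largest bag has 3 vertices, giving width 2; this decomposition certifies tw(G) ≤ 2. For the lower bound, the 3 vertices {a, d, g} are pairwise adjacent, and any tree decomposition puts a clique entirely inside one bag — forcing width ≥ 2. The upper and lower bounds meet at 2, so that is the treewidth.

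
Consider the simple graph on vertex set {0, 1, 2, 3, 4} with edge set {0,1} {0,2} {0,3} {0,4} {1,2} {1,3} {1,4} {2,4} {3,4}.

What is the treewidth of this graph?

A width-3 tree decomposition is:
Bags: B1 = {0, 1, 2, 4}  B2 = {0, 1, 3, 4}
Tree: B1–B2
Every bag has size at most 4, so the width is 4 − 1 = 3 and tw(G) ≤ 3. On the other hand G contains the 4-clique {0, 1, 2, 4}. A clique must lie in a single bag of any decomposition, so no decomposition can have width below 3. Hence tw(G) = 3 exactly.

3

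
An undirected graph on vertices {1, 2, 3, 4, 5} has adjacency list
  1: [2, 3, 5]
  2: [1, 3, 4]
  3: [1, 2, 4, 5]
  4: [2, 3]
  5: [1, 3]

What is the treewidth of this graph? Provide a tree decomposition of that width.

Each bag holds 3 vertices, so the decomposition has width 2, which upper-bounds the treewidth. On the other hand G contains the 3-clique {1, 2, 3}. A clique must lie in a single bag of any decomposition, so no decomposition can have width below 2. Hence tw(G) = 2 exactly.

Treewidth 2.
Bags: B1 = {2, 3, 4}  B2 = {1, 2, 3}  B3 = {1, 3, 5}
Tree: B1–B2, B2–B3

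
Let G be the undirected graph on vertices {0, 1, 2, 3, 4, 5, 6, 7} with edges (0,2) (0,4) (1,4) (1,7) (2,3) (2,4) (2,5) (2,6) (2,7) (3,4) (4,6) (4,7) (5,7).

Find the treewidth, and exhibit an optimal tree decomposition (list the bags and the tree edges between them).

The largest bag has 3 vertices, giving width 2; this decomposition certifies tw(G) ≤ 2. Conversely, {1, 4, 7} is a clique of size 3, and the vertices of any clique must share a bag in every tree decomposition; so some bag has ≥ 3 vertices and tw(G) ≥ 2. Therefore the treewidth is 2.

Treewidth 2.
Bags: B1 = {2, 3, 4}  B2 = {0, 2, 4}  B3 = {2, 4, 7}  B4 = {1, 4, 7}  B5 = {2, 5, 7}  B6 = {2, 4, 6}
Tree: B1–B2, B2–B3, B3–B4, B3–B5, B1–B6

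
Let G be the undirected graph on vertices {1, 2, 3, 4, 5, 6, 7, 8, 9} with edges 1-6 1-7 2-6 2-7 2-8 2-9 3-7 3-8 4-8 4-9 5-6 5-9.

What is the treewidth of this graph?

3

A width-3 tree decomposition is:
Bags: B1 = {3, 4, 7, 8}  B2 = {2, 4, 7, 8}  B3 = {2, 4, 7, 9}  B4 = {1, 2, 7, 9}  B5 = {1, 2, 6, 9}  B6 = {1, 5, 6, 9}
Tree: B1–B2, B2–B3, B3–B4, B4–B5, B5–B6
Every bag has size at most 4, so the width is 4 − 1 = 3 and tw(G) ≤ 3. For the lower bound: the 4 vertex sets {3,4,8}, {7}, {2}, {1,5,6,9} are disjoint, each induces a connected subgraph, and every pair is joined by at least one edge of G. Contracting each set to a single vertex therefore yields K_{4} as a minor, and since treewidth is minor-monotone, tw(G) ≥ tw(K_{4}) = 3. Hence tw(G) = 3 exactly.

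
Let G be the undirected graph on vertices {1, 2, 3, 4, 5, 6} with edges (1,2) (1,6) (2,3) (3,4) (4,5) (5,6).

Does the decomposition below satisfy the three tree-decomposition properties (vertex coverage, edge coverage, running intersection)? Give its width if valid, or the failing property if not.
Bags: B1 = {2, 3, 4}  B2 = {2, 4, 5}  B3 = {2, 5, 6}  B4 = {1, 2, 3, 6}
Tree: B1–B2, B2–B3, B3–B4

No — bags containing vertex 3 are not connected in the tree.

A tree decomposition must satisfy three properties: every vertex lies in some bag; for every edge, both endpoints lie together in some bag; and for every vertex, the bags containing it form a connected subtree. Here bags containing vertex 3 are not connected in the tree, so the decomposition is invalid.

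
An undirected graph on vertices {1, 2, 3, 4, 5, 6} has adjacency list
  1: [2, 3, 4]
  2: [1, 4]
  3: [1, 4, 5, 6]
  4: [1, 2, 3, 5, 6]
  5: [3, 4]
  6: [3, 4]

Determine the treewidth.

2

A width-2 tree decomposition is:
Bags: B1 = {1, 3, 4}  B2 = {3, 4, 6}  B3 = {3, 4, 5}  B4 = {1, 2, 4}
Tree: B1–B2, B1–B3, B1–B4
The largest bag has 3 vertices, giving width 2; this decomposition certifies tw(G) ≤ 2. For the lower bound, the 3 vertices {1, 2, 4} are pairwise adjacent, and any tree decomposition puts a clique entirely inside one bag — forcing width ≥ 2. Therefore the treewidth is 2.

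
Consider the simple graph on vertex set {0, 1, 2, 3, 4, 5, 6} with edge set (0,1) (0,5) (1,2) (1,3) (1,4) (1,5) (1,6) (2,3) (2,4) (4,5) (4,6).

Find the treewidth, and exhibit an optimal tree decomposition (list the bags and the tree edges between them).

Treewidth 2.
One optimal decomposition is:
Bags: B1 = {1, 2, 4}  B2 = {1, 2, 3}  B3 = {1, 4, 5}  B4 = {1, 4, 6}  B5 = {0, 1, 5}
Tree: B1–B2, B1–B3, B3–B4, B3–B5

Each bag holds 3 vertices, so the decomposition has width 2, which upper-bounds the treewidth. Conversely, {0, 1, 5} is a clique of size 3, and the vertices of any clique must share a bag in every tree decomposition; so some bag has ≥ 3 vertices and tw(G) ≥ 2. Therefore the treewidth is 2.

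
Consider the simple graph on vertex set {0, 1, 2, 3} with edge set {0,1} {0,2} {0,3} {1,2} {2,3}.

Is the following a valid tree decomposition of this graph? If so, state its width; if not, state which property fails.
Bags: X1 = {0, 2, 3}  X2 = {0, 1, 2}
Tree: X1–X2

Checking the three conditions: (i) the bags cover all of {0, 1, 2, 3}; (ii) for each edge, some bag contains both endpoints; (iii) the bags containing any fixed vertex form a subtree. All hold, so the decomposition is valid with width 3 − 1 = 2.

Yes; width 2.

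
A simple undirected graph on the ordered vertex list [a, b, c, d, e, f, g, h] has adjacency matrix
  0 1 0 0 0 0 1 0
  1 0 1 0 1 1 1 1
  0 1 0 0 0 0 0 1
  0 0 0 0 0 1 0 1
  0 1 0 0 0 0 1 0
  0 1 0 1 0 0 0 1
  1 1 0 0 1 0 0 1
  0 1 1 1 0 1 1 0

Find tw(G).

2

A width-2 tree decomposition is:
Bags: B1 = {b, g, h}  B2 = {b, e, g}  B3 = {a, b, g}  B4 = {b, c, h}  B5 = {b, f, h}  B6 = {d, f, h}
Tree: B1–B2, B2–B3, B1–B4, B1–B5, B5–B6
The largest bag has 3 vertices, giving width 2; this decomposition certifies tw(G) ≤ 2. Conversely, {d, f, h} is a clique of size 3, and the vertices of any clique must share a bag in every tree decomposition; so some bag has ≥ 3 vertices and tw(G) ≥ 2. Combining the bounds, tw(G) = 2.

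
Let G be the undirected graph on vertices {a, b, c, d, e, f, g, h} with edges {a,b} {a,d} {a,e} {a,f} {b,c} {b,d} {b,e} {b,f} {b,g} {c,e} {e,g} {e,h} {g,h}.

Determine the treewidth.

A width-2 tree decomposition is:
Bags: B1 = {a, b, e}  B2 = {b, e, g}  B3 = {e, g, h}  B4 = {a, b, f}  B5 = {b, c, e}  B6 = {a, b, d}
Tree: B1–B2, B2–B3, B1–B4, B2–B5, B4–B6
Each bag holds 3 vertices, so the decomposition has width 2, which upper-bounds the treewidth. For the lower bound, the 3 vertices {e, g, h} are pairwise adjacent, and any tree decomposition puts a clique entirely inside one bag — forcing width ≥ 2. Combining the bounds, tw(G) = 2.

2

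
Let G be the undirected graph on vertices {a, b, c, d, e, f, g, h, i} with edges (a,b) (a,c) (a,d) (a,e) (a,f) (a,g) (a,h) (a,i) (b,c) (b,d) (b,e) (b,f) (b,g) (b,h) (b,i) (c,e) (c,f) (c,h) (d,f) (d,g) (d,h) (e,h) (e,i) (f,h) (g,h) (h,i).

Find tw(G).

A width-4 tree decomposition is:
Bags: B1 = {a, b, c, f, h}  B2 = {a, b, c, e, h}  B3 = {a, b, d, f, h}  B4 = {a, b, d, g, h}  B5 = {a, b, e, h, i}
Tree: B1–B2, B1–B3, B3–B4, B2–B5
The largest bag has 5 vertices, giving width 4; this decomposition certifies tw(G) ≤ 4. For the lower bound, the 5 vertices {a, b, d, g, h} are pairwise adjacent, and any tree decomposition puts a clique entirely inside one bag — forcing width ≥ 4. Therefore the treewidth is 4.

4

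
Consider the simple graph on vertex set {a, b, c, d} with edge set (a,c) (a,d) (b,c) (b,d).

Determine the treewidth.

2

A width-2 tree decomposition is:
Bags: B1 = {a, c, d}  B2 = {b, c, d}
Tree: B1–B2
The largest bag has 3 vertices, giving width 2; this decomposition certifies tw(G) ≤ 2. The edges c–a–d–b–c form a cycle, so G is not a tree and its treewidth is at least 2. The upper and lower bounds meet at 2, so that is the treewidth.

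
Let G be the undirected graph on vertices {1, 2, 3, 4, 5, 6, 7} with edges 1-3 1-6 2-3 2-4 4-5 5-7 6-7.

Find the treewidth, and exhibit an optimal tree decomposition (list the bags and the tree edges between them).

The largest bag has 3 vertices, giving width 2; this decomposition certifies tw(G) ≤ 2. For the lower bound, G contains the cycle 1–6–7–5–4–2–3–1, so G is not a forest; only forests have treewidth ≤ 1, hence tw(G) ≥ 2. Combining the bounds, tw(G) = 2.

Treewidth 2.
One optimal decomposition is:
Bags: B1 = {1, 6, 7}  B2 = {1, 5, 7}  B3 = {1, 4, 5}  B4 = {1, 2, 4}  B5 = {1, 2, 3}
Tree: B1–B2, B2–B3, B3–B4, B4–B5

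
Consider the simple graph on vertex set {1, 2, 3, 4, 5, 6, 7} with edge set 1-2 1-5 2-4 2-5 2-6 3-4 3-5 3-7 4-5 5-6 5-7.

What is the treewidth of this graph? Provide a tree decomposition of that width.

Treewidth 2.
One such decomposition:
Bags: B1 = {3, 4, 5}  B2 = {2, 4, 5}  B3 = {2, 5, 6}  B4 = {3, 5, 7}  B5 = {1, 2, 5}
Tree: B1–B2, B2–B3, B1–B4, B3–B5

Every bag has size at most 3, so the width is 3 − 1 = 2 and tw(G) ≤ 2. For the lower bound, the 3 vertices {1, 2, 5} are pairwise adjacent, and any tree decomposition puts a clique entirely inside one bag — forcing width ≥ 2. Therefore the treewidth is 2.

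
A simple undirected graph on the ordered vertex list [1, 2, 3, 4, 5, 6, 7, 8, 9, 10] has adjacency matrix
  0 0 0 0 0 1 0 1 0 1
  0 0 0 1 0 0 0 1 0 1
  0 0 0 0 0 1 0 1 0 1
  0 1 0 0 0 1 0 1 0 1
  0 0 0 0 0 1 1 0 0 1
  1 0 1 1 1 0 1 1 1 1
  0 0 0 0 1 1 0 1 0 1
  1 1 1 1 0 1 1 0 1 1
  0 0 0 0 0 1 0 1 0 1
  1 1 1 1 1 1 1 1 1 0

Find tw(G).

3

A width-3 tree decomposition is:
Bags: B1 = {4, 6, 8, 10}  B2 = {6, 8, 9, 10}  B3 = {1, 6, 8, 10}  B4 = {6, 7, 8, 10}  B5 = {3, 6, 8, 10}  B6 = {2, 4, 8, 10}  B7 = {5, 6, 7, 10}
Tree: B1–B2, B1–B3, B3–B4, B1–B5, B1–B6, B4–B7
The largest bag has 4 vertices, giving width 3; this decomposition certifies tw(G) ≤ 3. Conversely, {2, 4, 8, 10} is a clique of size 4, and the vertices of any clique must share a bag in every tree decomposition; so some bag has ≥ 4 vertices and tw(G) ≥ 3. The upper and lower bounds meet at 3, so that is the treewidth.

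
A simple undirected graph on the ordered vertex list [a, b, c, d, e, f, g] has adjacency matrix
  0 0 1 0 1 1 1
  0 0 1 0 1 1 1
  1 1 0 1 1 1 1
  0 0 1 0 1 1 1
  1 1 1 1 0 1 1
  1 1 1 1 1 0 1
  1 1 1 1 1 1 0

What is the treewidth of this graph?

A width-4 tree decomposition is:
Bags: B1 = {a, c, e, f, g}  B2 = {c, d, e, f, g}  B3 = {b, c, e, f, g}
Tree: B1–B2, B2–B3
Each bag holds 5 vertices, so the decomposition has width 4, which upper-bounds the treewidth. For the lower bound, the 5 vertices {c, d, e, f, g} are pairwise adjacent, and any tree decomposition puts a clique entirely inside one bag — forcing width ≥ 4. Hence tw(G) = 4 exactly.

4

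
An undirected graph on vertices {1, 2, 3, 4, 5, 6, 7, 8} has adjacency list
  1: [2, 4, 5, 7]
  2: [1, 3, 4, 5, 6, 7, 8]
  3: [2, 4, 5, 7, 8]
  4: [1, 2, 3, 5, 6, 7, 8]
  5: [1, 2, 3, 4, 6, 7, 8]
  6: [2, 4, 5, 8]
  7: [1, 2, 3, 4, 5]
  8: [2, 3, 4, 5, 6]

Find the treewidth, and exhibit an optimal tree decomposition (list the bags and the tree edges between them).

Each bag holds 5 vertices, so the decomposition has width 4, which upper-bounds the treewidth. For the lower bound, the 5 vertices {1, 2, 4, 5, 7} are pairwise adjacent, and any tree decomposition puts a clique entirely inside one bag — forcing width ≥ 4. Therefore the treewidth is 4.

Treewidth 4.
Bags: B1 = {2, 3, 4, 5, 8}  B2 = {2, 3, 4, 5, 7}  B3 = {1, 2, 4, 5, 7}  B4 = {2, 4, 5, 6, 8}
Tree: B1–B2, B2–B3, B1–B4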